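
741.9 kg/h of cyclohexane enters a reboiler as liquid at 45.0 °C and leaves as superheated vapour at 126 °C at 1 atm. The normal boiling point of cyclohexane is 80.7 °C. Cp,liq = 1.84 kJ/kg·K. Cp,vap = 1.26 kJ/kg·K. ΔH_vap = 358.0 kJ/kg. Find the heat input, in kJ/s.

liquid 45.0→80.7 °C: 65.688 kJ/kg
vaporisation at 80.7 °C: 358 kJ/kg
vapour 80.7→126 °C: 57.078 kJ/kg
Δh = 65.688 + 358 + 57.078 = 480.77 kJ/kg
Q = ṁ·Δh = 741.9 kg/h × 480.77 kJ/kg = 356680 kJ/h
|Q| = 99.078 kW

Q = 99.1 kJ/s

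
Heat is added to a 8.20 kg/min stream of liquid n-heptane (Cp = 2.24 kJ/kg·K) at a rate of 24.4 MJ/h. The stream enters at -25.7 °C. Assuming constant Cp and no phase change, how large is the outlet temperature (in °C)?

T_out = -3.56 °C

Q = 24.4 MJ/h = 406.67 kJ/min
ΔT = Q/(ṁ·Cp) = 406.67/(8.20×2.24) = 22.14 K
T_out = -25.7 + 22.14 = -3.56 °C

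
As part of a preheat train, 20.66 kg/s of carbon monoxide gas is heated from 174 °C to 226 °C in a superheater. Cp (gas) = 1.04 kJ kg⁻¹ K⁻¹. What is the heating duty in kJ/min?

Q = ṁ·Cp·ΔT = 20.66 × 1.04 × (226 − 174) = 1117.3 kJ/s
Heating duty = 67038 kJ/min

Q = 67000 kJ/min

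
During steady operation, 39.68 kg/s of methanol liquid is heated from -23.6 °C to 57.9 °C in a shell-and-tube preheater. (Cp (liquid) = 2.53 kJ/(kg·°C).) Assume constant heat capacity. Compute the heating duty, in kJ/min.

Q = ṁ·Cp·ΔT = 39.68 × 2.53 × (57.9 − -23.6) = 8181.8 kJ/s
Heating duty = 490910 kJ/min

Q = 491000 kJ/min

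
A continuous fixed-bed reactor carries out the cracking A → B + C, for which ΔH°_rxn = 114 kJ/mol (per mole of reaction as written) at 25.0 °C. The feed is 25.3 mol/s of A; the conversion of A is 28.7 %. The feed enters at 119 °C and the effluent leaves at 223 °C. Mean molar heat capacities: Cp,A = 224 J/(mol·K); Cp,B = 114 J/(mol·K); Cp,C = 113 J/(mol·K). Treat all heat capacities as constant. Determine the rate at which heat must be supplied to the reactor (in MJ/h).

Extent of reaction ξ = 0.287 × 25.3 = 7.2611 mol/s
Reaction term: ξ·ΔH°_rxn = 7.2611 × 114 = 827.77 kJ/s
Sensible, feed 119→25 °C: -532.72 kJ/s
Outlet flows (mol/s): A 18.039, B 7.2611, C 7.2611
Sensible, products 25→223 °C: 1126.4 kJ/s
Q = ΔH = 1421.5 kJ/s = 1421.5 kW
Heat supplied = 5117.3 MJ/h

Q_in = 5120 MJ/h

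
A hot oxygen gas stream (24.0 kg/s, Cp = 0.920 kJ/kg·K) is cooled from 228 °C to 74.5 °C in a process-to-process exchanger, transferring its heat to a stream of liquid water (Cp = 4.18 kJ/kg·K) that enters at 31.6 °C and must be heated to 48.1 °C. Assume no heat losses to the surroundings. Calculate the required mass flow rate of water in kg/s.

Heat released by hot stream: Q = 24.0 × 0.920 × (228 − 74.5) = 3389.3 kJ/s
Energy balance on cold side (adiabatic exchanger): Q = ṁ_c·Cp_c·(T_c,out − T_c,in)
ṁ_c = 3389.3 / [4.18 × (48.1 − 31.6)] = 49.141 kg/s

ṁ_c = 49.1 kg/s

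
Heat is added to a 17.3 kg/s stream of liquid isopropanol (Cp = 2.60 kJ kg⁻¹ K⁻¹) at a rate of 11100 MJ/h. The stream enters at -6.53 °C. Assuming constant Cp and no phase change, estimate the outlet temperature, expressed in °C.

T_out = 62.0 °C

Q = 11100 MJ/h = 3083.3 kJ/s
ΔT = Q/(ṁ·Cp) = 3083.3/(17.3×2.60) = 68.549 K
T_out = -6.53 + 68.549 = 62.019 °C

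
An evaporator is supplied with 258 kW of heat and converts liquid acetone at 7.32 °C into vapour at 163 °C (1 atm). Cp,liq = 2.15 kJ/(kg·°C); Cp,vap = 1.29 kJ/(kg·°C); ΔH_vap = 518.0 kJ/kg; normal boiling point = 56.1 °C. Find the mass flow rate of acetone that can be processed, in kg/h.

ṁ = 1220 kg/h

Δh = 2.15×(56.1−7.32) + 518.0 + 1.29×(163−56.1) = 760.78 kJ/kg
Q = 258 kW = 258 kJ/s = 928800 kJ/h
ṁ = Q/Δh = 928800 / 760.78 = 1220.9 kg/h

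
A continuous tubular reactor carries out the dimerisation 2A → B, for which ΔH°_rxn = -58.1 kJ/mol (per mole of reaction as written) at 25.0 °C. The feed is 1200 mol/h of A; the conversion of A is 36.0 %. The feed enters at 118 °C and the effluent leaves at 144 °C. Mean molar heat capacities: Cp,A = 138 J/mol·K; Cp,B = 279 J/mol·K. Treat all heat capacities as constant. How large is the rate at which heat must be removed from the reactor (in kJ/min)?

Q_out = 136 kJ/min

Extent of reaction ξ = 0.360 × 1200 / 2 = 216 mol/h
Reaction term: ξ·ΔH°_rxn = 216 × -58.1 = -12550 kJ/h
Sensible, feed 118→25 °C: -15401 kJ/h
Outlet flows (mol/h): A 768, B 216
Sensible, products 25→144 °C: 19784 kJ/h
Q = ΔH = -8166.9 kJ/h = -2.2686 kW
Heat removed = 136.11 kJ/min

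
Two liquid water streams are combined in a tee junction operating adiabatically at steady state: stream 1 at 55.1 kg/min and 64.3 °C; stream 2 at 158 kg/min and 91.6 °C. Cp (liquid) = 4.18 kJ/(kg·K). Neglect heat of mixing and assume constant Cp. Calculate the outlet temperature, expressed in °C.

T_out = 84.5 °C

Energy balance with Q = 0: Σ ṁᵢCp,ᵢ(T_out − Tᵢ) = 0
Σ ṁᵢCp,ᵢTᵢ = 55.1×4.18×64.3 + 158×4.18×91.6 = 75306
Σ ṁᵢCp,ᵢ = 55.1×4.18 + 158×4.18 = 890.76
T_out = 75306 / 890.76 = 84.541 °C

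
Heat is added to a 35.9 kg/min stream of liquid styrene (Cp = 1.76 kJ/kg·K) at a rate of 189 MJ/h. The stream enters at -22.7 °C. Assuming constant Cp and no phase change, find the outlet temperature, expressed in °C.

T_out = 27.2 °C

Q = 189 MJ/h = 3150 kJ/min
ΔT = Q/(ṁ·Cp) = 3150/(35.9×1.76) = 49.854 K
T_out = -22.7 + 49.854 = 27.154 °C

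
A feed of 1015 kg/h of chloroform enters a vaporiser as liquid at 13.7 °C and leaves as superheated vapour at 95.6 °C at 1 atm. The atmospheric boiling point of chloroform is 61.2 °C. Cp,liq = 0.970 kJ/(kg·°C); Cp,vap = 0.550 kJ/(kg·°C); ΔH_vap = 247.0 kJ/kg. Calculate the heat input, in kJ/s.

Q = 88.0 kJ/s

liquid 13.7→61.2 °C: 46.075 kJ/kg
vaporisation at 61.2 °C: 247 kJ/kg
vapour 61.2→95.6 °C: 18.92 kJ/kg
Δh = 46.075 + 247 + 18.92 = 312 kJ/kg
Q = ṁ·Δh = 1015 kg/h × 312 kJ/kg = 316670 kJ/h
|Q| = 87.965 kW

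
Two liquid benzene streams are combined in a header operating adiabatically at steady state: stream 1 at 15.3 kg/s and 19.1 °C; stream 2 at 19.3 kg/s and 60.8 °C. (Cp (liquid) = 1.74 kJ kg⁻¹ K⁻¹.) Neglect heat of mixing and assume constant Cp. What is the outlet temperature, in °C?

No heat crosses the boundary, so H_out = H_in.
Σ ṁᵢCp,ᵢTᵢ = 15.3×1.74×19.1 + 19.3×1.74×60.8 = 2550.3
Σ ṁᵢCp,ᵢ = 15.3×1.74 + 19.3×1.74 = 60.204
T_out = 2550.3 / 60.204 = 42.36 °C

T_out = 42.4 °C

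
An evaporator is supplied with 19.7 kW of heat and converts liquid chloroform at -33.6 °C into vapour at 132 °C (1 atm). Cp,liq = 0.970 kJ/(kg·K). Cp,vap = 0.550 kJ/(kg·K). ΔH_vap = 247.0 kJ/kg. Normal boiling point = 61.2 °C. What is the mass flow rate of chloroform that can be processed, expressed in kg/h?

ṁ = 188 kg/h

Δh = 0.970×(61.2−-33.6) + 247.0 + 0.550×(132−61.2) = 377.9 kJ/kg
Q = 19.7 kW = 19.7 kJ/s = 70920 kJ/h
ṁ = Q/Δh = 70920 / 377.9 = 187.67 kg/h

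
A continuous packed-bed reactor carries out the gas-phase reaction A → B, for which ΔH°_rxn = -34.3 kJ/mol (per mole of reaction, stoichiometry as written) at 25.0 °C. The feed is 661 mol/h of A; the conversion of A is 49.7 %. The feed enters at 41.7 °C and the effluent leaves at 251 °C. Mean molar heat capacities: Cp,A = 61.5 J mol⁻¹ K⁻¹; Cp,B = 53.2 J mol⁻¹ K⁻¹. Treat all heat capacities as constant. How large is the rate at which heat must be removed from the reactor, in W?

Q_out = 938 W

Extent of reaction ξ = 0.497 × 661 = 328.52 mol/h
Reaction term: ξ·ΔH°_rxn = 328.52 × -34.3 = -11268 kJ/h
Sensible, feed 41.7→25 °C: -678.88 kJ/h
Outlet flows (mol/h): A 332.48, B 328.52
Sensible, products 25→251 °C: 8571 kJ/h
Q = ΔH = -3376 kJ/h = -0.93778 kW
Heat removed = 937.78 W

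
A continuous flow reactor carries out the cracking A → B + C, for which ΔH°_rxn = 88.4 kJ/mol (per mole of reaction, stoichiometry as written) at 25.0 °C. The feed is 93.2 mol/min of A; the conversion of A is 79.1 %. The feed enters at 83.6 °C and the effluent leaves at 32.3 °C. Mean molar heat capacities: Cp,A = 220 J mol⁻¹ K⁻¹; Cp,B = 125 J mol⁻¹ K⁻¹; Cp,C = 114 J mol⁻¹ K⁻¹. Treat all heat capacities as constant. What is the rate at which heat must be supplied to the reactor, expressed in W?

Q_in = 91300 W

Extent of reaction ξ = 0.791 × 93.2 = 73.721 mol/min
Reaction term: ξ·ΔH°_rxn = 73.721 × 88.4 = 6517 kJ/min
Sensible, feed 83.6→25 °C: -1201.5 kJ/min
Outlet flows (mol/min): A 19.479, B 73.721, C 73.721
Sensible, products 25→32.3 °C: 159.9 kJ/min
Q = ΔH = 5475.3 kJ/min = 91.255 kW
Heat supplied = 91255 W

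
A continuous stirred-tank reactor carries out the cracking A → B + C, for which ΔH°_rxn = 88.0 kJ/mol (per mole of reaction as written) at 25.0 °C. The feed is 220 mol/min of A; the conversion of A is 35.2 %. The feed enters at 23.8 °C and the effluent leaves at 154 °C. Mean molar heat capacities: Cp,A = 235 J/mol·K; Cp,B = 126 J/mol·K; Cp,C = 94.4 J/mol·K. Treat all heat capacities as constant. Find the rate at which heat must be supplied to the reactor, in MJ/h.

Extent of reaction ξ = 0.352 × 220 = 77.44 mol/min
Reaction term: ξ·ΔH°_rxn = 77.44 × 88.0 = 6814.7 kJ/min
Sensible, feed 23.8→25 °C: 62.04 kJ/min
Outlet flows (mol/min): A 142.56, B 77.44, C 77.44
Sensible, products 25→154 °C: 6523.4 kJ/min
Q = ΔH = 13400 kJ/min = 223.34 kW
Heat supplied = 804.01 MJ/h

Q_in = 804 MJ/h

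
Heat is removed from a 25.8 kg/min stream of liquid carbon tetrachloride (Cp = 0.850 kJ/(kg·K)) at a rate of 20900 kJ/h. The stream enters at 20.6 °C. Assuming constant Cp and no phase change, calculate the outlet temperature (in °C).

Q = 20900 kJ/h = 348.33 kJ/min
ΔT = Q/(ṁ·Cp) = 348.33/(25.8×0.850) = 15.884 K
T_out = 20.6 − 15.884 = 4.7161 °C

T_out = 4.72 °C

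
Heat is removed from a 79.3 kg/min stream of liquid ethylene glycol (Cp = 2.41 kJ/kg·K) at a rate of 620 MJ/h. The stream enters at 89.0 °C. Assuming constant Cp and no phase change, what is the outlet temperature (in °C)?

Q = 620 MJ/h = 10333 kJ/min
ΔT = Q/(ṁ·Cp) = 10333/(79.3×2.41) = 54.069 K
T_out = 89.0 − 54.069 = 34.931 °C

T_out = 34.9 °C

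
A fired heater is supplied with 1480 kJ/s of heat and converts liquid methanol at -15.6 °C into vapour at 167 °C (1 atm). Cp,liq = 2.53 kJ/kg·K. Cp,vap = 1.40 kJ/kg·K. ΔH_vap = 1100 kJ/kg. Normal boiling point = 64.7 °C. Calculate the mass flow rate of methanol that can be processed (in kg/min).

ṁ = 61.4 kg/min

Δh = 2.53×(64.7−-15.6) + 1100 + 1.40×(167−64.7) = 1446.4 kJ/kg
Q = 1480 kJ/s = 1480 kJ/s = 88800 kJ/min
ṁ = Q/Δh = 88800 / 1446.4 = 61.395 kg/min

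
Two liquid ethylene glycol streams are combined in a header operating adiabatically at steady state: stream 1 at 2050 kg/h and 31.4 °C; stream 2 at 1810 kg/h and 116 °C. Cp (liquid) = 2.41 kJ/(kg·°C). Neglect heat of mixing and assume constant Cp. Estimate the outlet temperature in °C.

T_out = 71.1 °C

Energy balance with Q = 0: Σ ṁᵢCp,ᵢ(T_out − Tᵢ) = 0
Σ ṁᵢCp,ᵢTᵢ = 2050×2.41×31.4 + 1810×2.41×116 = 661140
Σ ṁᵢCp,ᵢ = 2050×2.41 + 1810×2.41 = 9302.6
T_out = 661140 / 9302.6 = 71.07 °C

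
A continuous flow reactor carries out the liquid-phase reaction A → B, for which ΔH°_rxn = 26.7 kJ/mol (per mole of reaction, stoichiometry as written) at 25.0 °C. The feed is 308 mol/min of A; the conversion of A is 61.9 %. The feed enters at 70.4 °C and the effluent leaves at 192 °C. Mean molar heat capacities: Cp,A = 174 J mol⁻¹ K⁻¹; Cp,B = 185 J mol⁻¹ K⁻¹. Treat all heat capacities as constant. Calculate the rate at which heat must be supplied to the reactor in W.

Extent of reaction ξ = 0.619 × 308 = 190.65 mol/min
Reaction term: ξ·ΔH°_rxn = 190.65 × 26.7 = 5090.4 kJ/min
Sensible, feed 70.4→25 °C: -2433.1 kJ/min
Outlet flows (mol/min): A 117.35, B 190.65
Sensible, products 25→192 °C: 9300.1 kJ/min
Q = ΔH = 11957 kJ/min = 199.29 kW
Heat supplied = 199290 W

Q_in = 199000 W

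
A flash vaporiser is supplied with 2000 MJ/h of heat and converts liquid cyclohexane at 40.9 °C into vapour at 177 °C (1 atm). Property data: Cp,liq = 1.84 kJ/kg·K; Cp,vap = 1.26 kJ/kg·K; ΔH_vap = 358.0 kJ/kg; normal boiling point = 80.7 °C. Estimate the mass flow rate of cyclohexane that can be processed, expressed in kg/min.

Δh = 1.84×(80.7−40.9) + 358.0 + 1.26×(177−80.7) = 552.57 kJ/kg
Q = 2000 MJ/h = 555.56 kJ/s = 33333 kJ/min
ṁ = Q/Δh = 33333 / 552.57 = 60.324 kg/min

ṁ = 60.3 kg/min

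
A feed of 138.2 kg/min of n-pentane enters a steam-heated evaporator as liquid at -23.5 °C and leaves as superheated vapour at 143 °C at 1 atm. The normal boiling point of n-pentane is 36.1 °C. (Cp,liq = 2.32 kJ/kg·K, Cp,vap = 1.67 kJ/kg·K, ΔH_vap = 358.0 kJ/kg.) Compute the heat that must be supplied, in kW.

liquid -23.5→36.1 °C: 138.27 kJ/kg
vaporisation at 36.1 °C: 358 kJ/kg
vapour 36.1→143 °C: 178.52 kJ/kg
Δh = 138.27 + 358 + 178.52 = 674.79 kJ/kg
Q = ṁ·Δh = 138.2 kg/min × 674.79 kJ/kg = 93257 kJ/min
|Q| = 1554.3 kW

Q = 1550 kW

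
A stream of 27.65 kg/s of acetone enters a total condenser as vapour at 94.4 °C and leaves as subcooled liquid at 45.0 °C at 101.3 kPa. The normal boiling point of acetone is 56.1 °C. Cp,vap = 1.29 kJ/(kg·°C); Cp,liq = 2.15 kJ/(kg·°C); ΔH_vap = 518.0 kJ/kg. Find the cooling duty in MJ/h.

Q_c = 58900 MJ/h

vapour 94.4→56.1 °C: -49.407 kJ/kg
condensation at 56.1 °C: -518 kJ/kg
liquid 56.1→45.0 °C: -23.865 kJ/kg
Δh = -49.407 + -518 + -23.865 = -591.27 kJ/kg
Q = ṁ·Δh = 27.65 kg/s × -591.27 kJ/kg = -16349 kJ/s
|Q| = 16349 kW = 58855 MJ/h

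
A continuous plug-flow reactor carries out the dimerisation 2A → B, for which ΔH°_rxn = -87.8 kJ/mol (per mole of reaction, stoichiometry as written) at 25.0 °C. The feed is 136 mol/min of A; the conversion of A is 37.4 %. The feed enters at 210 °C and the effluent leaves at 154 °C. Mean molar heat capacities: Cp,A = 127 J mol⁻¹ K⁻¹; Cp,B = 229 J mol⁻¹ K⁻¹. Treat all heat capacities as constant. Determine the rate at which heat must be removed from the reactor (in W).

Extent of reaction ξ = 0.374 × 136 / 2 = 25.432 mol/min
Reaction term: ξ·ΔH°_rxn = 25.432 × -87.8 = -2232.9 kJ/min
Sensible, feed 210→25 °C: -3195.3 kJ/min
Outlet flows (mol/min): A 85.136, B 25.432
Sensible, products 25→154 °C: 2146.1 kJ/min
Q = ΔH = -3282.2 kJ/min = -54.703 kW
Heat removed = 54703 W

Q_out = 54700 W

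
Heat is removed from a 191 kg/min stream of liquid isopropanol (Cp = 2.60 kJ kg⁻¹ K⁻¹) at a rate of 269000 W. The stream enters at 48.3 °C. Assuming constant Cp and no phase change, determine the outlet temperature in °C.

T_out = 15.8 °C

Q = 269000 W = 16140 kJ/min
ΔT = Q/(ṁ·Cp) = 16140/(191×2.60) = 32.501 K
T_out = 48.3 − 32.501 = 15.799 °C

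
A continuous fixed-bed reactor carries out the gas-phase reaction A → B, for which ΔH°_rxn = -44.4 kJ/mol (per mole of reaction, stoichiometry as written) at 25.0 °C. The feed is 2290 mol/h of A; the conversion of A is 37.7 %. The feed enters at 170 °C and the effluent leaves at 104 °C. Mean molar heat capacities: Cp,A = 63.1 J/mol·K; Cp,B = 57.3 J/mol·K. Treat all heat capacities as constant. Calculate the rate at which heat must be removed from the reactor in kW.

Q_out = 13.4 kW

Extent of reaction ξ = 0.377 × 2290 = 863.33 mol/h
Reaction term: ξ·ΔH°_rxn = 863.33 × -44.4 = -38332 kJ/h
Sensible, feed 170→25 °C: -20952 kJ/h
Outlet flows (mol/h): A 1426.7, B 863.33
Sensible, products 25→104 °C: 11020 kJ/h
Q = ΔH = -48264 kJ/h = -13.407 kW
Heat removed = 13.407 kW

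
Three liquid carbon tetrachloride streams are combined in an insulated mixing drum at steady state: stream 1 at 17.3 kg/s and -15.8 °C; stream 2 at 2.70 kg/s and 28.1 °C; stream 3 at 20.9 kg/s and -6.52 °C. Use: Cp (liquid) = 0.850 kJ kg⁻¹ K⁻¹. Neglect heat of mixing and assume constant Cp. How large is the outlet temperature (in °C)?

No heat crosses the boundary, so H_out = H_in.
Σ ṁᵢCp,ᵢTᵢ = 17.3×0.850×-15.8 + 2.70×0.850×28.1 + 20.9×0.850×-6.52 = -283.68
Σ ṁᵢCp,ᵢ = 17.3×0.850 + 2.70×0.850 + 20.9×0.850 = 34.765
T_out = -283.68 / 34.765 = -8.1599 °C

T_out = -8.16 °C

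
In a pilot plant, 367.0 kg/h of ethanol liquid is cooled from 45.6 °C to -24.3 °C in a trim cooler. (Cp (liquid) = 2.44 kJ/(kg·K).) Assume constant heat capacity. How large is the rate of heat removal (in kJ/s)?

Q_c = 17.4 kJ/s

Q = ṁ·Cp·ΔT = 367.0 × 2.44 × (-24.3 − 45.6) = -62594 kJ/h
Converting: 62594 / 3600 s = 17.387 kW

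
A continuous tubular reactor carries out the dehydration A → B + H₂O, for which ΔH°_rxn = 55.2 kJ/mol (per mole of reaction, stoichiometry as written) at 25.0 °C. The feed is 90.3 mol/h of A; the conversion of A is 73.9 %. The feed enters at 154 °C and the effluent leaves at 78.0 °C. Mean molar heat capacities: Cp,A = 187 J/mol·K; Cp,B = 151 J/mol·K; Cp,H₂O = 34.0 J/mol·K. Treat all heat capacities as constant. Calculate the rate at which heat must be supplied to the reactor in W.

Q_in = 665 W

Extent of reaction ξ = 0.739 × 90.3 = 66.732 mol/h
Reaction term: ξ·ΔH°_rxn = 66.732 × 55.2 = 3683.6 kJ/h
Sensible, feed 154→25 °C: -2178.3 kJ/h
Outlet flows (mol/h): A 23.568, B 66.732, H₂O 66.732
Sensible, products 25→78.0 °C: 887.89 kJ/h
Q = ΔH = 2393.2 kJ/h = 0.66477 kW
Heat supplied = 664.77 W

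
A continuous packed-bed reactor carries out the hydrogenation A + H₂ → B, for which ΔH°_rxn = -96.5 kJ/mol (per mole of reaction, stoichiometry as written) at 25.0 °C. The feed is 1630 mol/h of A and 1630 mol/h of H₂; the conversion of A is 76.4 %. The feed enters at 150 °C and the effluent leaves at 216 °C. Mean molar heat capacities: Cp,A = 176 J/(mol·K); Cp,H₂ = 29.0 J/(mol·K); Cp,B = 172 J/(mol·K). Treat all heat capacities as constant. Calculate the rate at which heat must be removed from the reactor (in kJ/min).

Q_out = 1770 kJ/min

Extent of reaction ξ = 0.764 × 1630 = 1245.3 mol/h
Reaction term: ξ·ΔH°_rxn = 1245.3 × -96.5 = -120170 kJ/h
Sensible, feed 150→25 °C: -41769 kJ/h
Outlet flows (mol/h): A 384.68, H₂ 384.68, B 1245.3
Sensible, products 25→216 °C: 55973 kJ/h
Q = ΔH = -105970 kJ/h = -29.436 kW
Heat removed = 1766.1 kJ/min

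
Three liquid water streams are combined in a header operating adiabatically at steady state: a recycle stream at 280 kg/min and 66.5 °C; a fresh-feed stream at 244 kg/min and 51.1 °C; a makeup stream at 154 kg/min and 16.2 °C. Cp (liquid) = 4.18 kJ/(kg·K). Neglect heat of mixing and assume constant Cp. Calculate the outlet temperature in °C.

T_out = 49.5 °C

Adiabatic, steady state ⇒ Σ ṁᵢCp,ᵢ(T_out − Tᵢ) = 0
T_out = Σ ṁᵢCp,ᵢTᵢ / Σ ṁᵢCp,ᵢ
      = 140380 / 2834 = 49.533 °C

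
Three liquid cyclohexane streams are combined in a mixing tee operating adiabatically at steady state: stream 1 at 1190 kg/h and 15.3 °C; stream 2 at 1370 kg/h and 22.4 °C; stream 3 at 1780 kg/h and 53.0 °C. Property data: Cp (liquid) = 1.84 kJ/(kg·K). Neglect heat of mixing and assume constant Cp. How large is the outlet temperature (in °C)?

Energy balance with Q = 0: Σ ṁᵢCp,ᵢ(T_out − Tᵢ) = 0
T_out = Σ ṁᵢCp,ᵢTᵢ / Σ ṁᵢCp,ᵢ
      = 263550 / 7985.6 = 33.003 °C

T_out = 33.0 °C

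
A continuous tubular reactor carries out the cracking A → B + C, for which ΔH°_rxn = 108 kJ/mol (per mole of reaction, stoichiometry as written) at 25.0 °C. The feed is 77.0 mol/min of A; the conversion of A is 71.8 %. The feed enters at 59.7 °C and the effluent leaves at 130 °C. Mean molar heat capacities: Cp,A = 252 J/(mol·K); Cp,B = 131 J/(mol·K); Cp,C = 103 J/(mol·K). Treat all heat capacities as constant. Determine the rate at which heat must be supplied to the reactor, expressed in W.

Q_in = 121000 W

Extent of reaction ξ = 0.718 × 77.0 = 55.286 mol/min
Reaction term: ξ·ΔH°_rxn = 55.286 × 108 = 5970.9 kJ/min
Sensible, feed 59.7→25 °C: -673.32 kJ/min
Outlet flows (mol/min): A 21.714, B 55.286, C 55.286
Sensible, products 25→130 °C: 1932.9 kJ/min
Q = ΔH = 7230.5 kJ/min = 120.51 kW
Heat supplied = 120510 W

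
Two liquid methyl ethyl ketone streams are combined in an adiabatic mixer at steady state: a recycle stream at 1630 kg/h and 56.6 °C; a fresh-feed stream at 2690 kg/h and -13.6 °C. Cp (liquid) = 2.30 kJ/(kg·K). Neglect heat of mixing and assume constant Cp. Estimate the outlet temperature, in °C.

T_out = 12.9 °C

No heat crosses the boundary, so H_out = H_in.
Σ ṁᵢCp,ᵢTᵢ = 1630×2.30×56.6 + 2690×2.30×-13.6 = 128050
Σ ṁᵢCp,ᵢ = 1630×2.30 + 2690×2.30 = 9936
T_out = 128050 / 9936 = 12.888 °C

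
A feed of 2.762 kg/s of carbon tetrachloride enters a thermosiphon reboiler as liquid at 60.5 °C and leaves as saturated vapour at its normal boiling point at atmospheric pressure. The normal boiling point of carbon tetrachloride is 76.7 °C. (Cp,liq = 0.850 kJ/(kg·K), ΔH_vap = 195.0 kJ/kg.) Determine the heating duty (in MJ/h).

liquid 60.5→76.7 °C: 13.77 kJ/kg
vaporisation at 76.7 °C: 195 kJ/kg
Δh = 13.77 + 195 = 208.77 kJ/kg
Q = ṁ·Δh = 2.762 kg/s × 208.77 kJ/kg = 576.62 kJ/s
|Q| = 576.62 kW = 2075.8 MJ/h

Q = 2080 MJ/h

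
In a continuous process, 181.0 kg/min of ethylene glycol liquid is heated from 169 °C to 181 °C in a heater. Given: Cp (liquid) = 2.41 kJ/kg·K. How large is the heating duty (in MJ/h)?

Q = ṁ·Cp·ΔT = 181.0 × 2.41 × (181 − 169) = 5234.5 kJ/min
Converting: 5234.5 / 60 s = 87.242 kW
Heating duty = 314.07 MJ/h

Q = 314 MJ/h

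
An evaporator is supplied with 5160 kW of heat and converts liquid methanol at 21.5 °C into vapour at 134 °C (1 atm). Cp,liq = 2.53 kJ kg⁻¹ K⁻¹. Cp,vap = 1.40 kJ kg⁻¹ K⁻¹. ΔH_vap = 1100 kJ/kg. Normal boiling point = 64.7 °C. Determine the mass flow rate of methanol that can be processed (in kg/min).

ṁ = 237 kg/min

Δh = 2.53×(64.7−21.5) + 1100 + 1.40×(134−64.7) = 1306.3 kJ/kg
Q = 5160 kW = 5160 kJ/s = 309600 kJ/min
ṁ = Q/Δh = 309600 / 1306.3 = 237 kg/min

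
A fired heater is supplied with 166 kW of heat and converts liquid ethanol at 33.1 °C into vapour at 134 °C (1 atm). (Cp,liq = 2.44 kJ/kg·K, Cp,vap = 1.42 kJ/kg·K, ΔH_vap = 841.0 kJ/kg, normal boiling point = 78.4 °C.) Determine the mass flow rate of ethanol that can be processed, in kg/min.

ṁ = 9.67 kg/min

Δh = 2.44×(78.4−33.1) + 841.0 + 1.42×(134−78.4) = 1030.5 kJ/kg
Q = 166 kW = 166 kJ/s = 9960 kJ/min
ṁ = Q/Δh = 9960 / 1030.5 = 9.6654 kg/min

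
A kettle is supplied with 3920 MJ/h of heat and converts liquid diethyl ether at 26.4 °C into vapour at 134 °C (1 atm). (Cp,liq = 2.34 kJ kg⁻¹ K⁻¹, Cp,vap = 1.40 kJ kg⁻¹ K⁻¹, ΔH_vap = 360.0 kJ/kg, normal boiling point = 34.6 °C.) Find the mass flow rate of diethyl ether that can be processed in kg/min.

ṁ = 126 kg/min

Δh = 2.34×(34.6−26.4) + 360.0 + 1.40×(134−34.6) = 518.35 kJ/kg
Q = 3920 MJ/h = 1088.9 kJ/s = 65333 kJ/min
ṁ = Q/Δh = 65333 / 518.35 = 126.04 kg/min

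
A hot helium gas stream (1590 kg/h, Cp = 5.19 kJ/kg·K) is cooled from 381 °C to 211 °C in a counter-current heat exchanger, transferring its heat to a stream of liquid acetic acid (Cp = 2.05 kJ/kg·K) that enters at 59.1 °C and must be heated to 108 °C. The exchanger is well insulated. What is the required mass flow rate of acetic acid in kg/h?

ṁ_c = 14000 kg/h

Heat released by hot stream: Q = 1590 × 5.19 × (381 − 211) = 1.4029e+06 kJ/h
Energy balance on cold side (adiabatic exchanger): Q = ṁ_c·Cp_c·(T_c,out − T_c,in)
ṁ_c = 1.4029e+06 / [2.05 × (108 − 59.1)] = 13994 kg/h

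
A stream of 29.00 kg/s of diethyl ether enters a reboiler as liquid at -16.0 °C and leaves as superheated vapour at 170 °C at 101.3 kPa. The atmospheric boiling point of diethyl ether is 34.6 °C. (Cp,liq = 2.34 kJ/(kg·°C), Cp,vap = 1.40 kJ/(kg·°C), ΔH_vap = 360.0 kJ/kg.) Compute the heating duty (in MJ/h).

liquid -16.0→34.6 °C: 118.4 kJ/kg
vaporisation at 34.6 °C: 360 kJ/kg
vapour 34.6→170 °C: 189.56 kJ/kg
Δh = 118.4 + 360 + 189.56 = 667.96 kJ/kg
Q = ṁ·Δh = 29.00 kg/s × 667.96 kJ/kg = 19371 kJ/s
|Q| = 19371 kW = 69735 MJ/h

Q = 69700 MJ/h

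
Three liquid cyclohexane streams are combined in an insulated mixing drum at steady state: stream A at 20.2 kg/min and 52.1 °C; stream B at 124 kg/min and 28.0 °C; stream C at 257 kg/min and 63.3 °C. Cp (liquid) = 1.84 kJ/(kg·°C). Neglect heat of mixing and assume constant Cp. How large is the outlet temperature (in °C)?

Energy balance with Q = 0: Σ ṁᵢCp,ᵢ(T_out − Tᵢ) = 0
Σ ṁᵢCp,ᵢTᵢ = 20.2×1.84×52.1 + 124×1.84×28.0 + 257×1.84×63.3 = 38258
Σ ṁᵢCp,ᵢ = 20.2×1.84 + 124×1.84 + 257×1.84 = 738.21
T_out = 38258 / 738.21 = 51.826 °C

T_out = 51.8 °C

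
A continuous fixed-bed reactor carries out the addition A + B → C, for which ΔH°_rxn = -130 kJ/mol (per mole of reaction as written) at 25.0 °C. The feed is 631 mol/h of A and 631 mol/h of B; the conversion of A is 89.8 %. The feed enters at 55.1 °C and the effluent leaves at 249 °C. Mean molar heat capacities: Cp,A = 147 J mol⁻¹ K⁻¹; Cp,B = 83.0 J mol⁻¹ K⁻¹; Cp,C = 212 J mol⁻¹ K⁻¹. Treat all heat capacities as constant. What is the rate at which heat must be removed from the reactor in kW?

Q_out = 13.3 kW

Extent of reaction ξ = 0.898 × 631 = 566.64 mol/h
Reaction term: ξ·ΔH°_rxn = 566.64 × -130 = -73663 kJ/h
Sensible, feed 55.1→25 °C: -4368.4 kJ/h
Outlet flows (mol/h): A 64.362, B 64.362, C 566.64
Sensible, products 25→249 °C: 30224 kJ/h
Q = ΔH = -47807 kJ/h = -13.28 kW
Heat removed = 13.28 kW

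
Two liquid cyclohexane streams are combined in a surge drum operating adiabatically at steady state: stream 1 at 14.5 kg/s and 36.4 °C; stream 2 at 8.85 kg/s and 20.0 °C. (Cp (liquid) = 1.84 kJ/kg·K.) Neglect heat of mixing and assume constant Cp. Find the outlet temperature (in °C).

No heat crosses the boundary, so H_out = H_in.
T_out = Σ ṁᵢCp,ᵢTᵢ / Σ ṁᵢCp,ᵢ
      = 1296.8 / 42.964 = 30.184 °C

T_out = 30.2 °C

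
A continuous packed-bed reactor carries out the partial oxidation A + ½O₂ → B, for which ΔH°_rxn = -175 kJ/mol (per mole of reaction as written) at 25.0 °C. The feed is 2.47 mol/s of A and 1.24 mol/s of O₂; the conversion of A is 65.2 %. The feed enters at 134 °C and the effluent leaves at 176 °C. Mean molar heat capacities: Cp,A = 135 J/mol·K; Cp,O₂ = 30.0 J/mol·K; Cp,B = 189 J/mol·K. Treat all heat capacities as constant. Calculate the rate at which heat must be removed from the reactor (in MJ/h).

Q_out = 924 MJ/h

Extent of reaction ξ = 0.652 × 2.47 = 1.6104 mol/s
Reaction term: ξ·ΔH°_rxn = 1.6104 × -175 = -281.83 kJ/s
Sensible, feed 134→25 °C: -40.401 kJ/s
Outlet flows (mol/s): A 0.85956, O₂ 0.43478, B 1.6104
Sensible, products 25→176 °C: 65.452 kJ/s
Q = ΔH = -256.78 kJ/s = -256.78 kW
Heat removed = 924.39 MJ/h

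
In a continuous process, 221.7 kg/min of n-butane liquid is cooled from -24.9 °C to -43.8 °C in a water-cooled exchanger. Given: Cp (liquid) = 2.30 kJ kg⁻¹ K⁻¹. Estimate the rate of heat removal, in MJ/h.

Q = ṁ·Cp·ΔT = 221.7 × 2.30 × (-43.8 − -24.9) = -9637.3 kJ/min
Converting: 9637.3 / 60 s = 160.62 kW
Cooling duty = 578.24 MJ/h

Q_c = 578 MJ/h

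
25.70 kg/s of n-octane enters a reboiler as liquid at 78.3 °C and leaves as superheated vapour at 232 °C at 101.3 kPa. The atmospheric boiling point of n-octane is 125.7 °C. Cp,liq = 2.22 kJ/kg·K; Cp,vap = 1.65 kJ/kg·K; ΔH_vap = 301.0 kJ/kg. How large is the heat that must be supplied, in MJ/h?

liquid 78.3→125.7 °C: 105.23 kJ/kg
vaporisation at 125.7 °C: 301 kJ/kg
vapour 125.7→232 °C: 175.39 kJ/kg
Δh = 105.23 + 301 + 175.39 = 581.62 kJ/kg
Q = ṁ·Δh = 25.70 kg/s × 581.62 kJ/kg = 14948 kJ/s
|Q| = 14948 kW = 53812 MJ/h

Q = 53800 MJ/h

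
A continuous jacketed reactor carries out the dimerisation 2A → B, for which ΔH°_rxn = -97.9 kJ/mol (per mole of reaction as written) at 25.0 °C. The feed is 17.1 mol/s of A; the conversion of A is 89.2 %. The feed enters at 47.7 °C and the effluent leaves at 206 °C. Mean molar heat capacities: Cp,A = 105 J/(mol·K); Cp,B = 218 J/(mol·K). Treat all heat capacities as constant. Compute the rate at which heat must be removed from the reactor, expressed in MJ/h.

Extent of reaction ξ = 0.892 × 17.1 / 2 = 7.6266 mol/s
Reaction term: ξ·ΔH°_rxn = 7.6266 × -97.9 = -746.64 kJ/s
Sensible, feed 47.7→25 °C: -40.758 kJ/s
Outlet flows (mol/s): A 1.8468, B 7.6266
Sensible, products 25→206 °C: 336.03 kJ/s
Q = ΔH = -451.37 kJ/s = -451.37 kW
Heat removed = 1624.9 MJ/h

Q_out = 1620 MJ/h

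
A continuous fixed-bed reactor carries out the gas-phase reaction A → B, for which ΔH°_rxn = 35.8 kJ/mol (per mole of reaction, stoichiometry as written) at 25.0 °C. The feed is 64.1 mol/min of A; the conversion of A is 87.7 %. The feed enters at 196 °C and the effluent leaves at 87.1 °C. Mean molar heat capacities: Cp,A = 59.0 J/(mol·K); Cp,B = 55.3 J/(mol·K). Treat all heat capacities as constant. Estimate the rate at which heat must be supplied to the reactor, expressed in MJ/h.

Extent of reaction ξ = 0.877 × 64.1 = 56.216 mol/min
Reaction term: ξ·ΔH°_rxn = 56.216 × 35.8 = 2012.5 kJ/min
Sensible, feed 196→25 °C: -646.7 kJ/min
Outlet flows (mol/min): A 7.8843, B 56.216
Sensible, products 25→87.1 °C: 221.94 kJ/min
Q = ΔH = 1587.8 kJ/min = 26.463 kW
Heat supplied = 95.265 MJ/h

Q_in = 95.3 MJ/h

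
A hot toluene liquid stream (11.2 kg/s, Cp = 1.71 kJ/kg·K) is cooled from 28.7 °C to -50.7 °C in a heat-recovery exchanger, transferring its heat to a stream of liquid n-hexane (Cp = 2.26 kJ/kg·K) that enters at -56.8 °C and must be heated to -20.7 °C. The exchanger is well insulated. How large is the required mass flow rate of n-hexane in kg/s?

Heat released by hot stream: Q = 11.2 × 1.71 × (28.7 − -50.7) = 1520.7 kJ/s
Energy balance on cold side (adiabatic exchanger): Q = ṁ_c·Cp_c·(T_c,out − T_c,in)
ṁ_c = 1520.7 / [2.26 × (-20.7 − -56.8)] = 18.639 kg/s

ṁ_c = 18.6 kg/s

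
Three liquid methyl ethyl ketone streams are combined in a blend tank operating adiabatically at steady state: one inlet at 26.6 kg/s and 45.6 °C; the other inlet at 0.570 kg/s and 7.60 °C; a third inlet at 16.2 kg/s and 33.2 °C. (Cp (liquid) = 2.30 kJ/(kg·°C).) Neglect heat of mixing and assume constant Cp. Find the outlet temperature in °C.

Adiabatic, steady state ⇒ Σ ṁᵢCp,ᵢ(T_out − Tᵢ) = 0
Σ ṁᵢCp,ᵢTᵢ = 26.6×2.30×45.6 + 0.570×2.30×7.60 + 16.2×2.30×33.2 = 4036.8
Σ ṁᵢCp,ᵢ = 26.6×2.30 + 0.570×2.30 + 16.2×2.30 = 99.751
T_out = 4036.8 / 99.751 = 40.469 °C

T_out = 40.5 °C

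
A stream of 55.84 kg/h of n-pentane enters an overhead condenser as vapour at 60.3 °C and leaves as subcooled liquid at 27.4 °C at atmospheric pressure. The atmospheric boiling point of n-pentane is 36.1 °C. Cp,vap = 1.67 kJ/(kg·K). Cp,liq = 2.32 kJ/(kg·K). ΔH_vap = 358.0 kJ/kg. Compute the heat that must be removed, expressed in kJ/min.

vapour 60.3→36.1 °C: -40.414 kJ/kg
condensation at 36.1 °C: -358 kJ/kg
liquid 36.1→27.4 °C: -20.184 kJ/kg
Δh = -40.414 + -358 + -20.184 = -418.6 kJ/kg
Q = ṁ·Δh = 55.84 kg/h × -418.6 kJ/kg = -23375 kJ/h
|Q| = 6.4929 kW = 389.58 kJ/min

Q_c = 390 kJ/min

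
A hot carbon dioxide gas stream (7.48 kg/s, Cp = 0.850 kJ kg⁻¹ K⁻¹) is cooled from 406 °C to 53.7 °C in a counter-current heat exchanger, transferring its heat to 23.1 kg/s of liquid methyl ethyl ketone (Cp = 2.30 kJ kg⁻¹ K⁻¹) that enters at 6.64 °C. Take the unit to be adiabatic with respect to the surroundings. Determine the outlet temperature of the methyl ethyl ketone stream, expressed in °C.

T_c,out = 48.8 °C

Heat released by hot stream: Q = 7.48 × 0.850 × (406 − 53.7) = 2239.9 kJ/s
Energy balance on cold side (adiabatic exchanger): Q = ṁ_c·Cp_c·(T_c,out − T_c,in)
T_c,out = 6.64 + 2239.9/(23.1 × 2.30) = 48.799 °C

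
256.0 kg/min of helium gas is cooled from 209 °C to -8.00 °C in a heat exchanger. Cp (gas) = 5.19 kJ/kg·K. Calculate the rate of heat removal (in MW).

Q = ṁ·Cp·ΔT = 256.0 × 5.19 × (-8.00 − 209) = -288310 kJ/min
Converting: 288310 / 60 s = 4805.2 kW
Cooling duty = 4.8052 MW

Q_c = 4.81 MW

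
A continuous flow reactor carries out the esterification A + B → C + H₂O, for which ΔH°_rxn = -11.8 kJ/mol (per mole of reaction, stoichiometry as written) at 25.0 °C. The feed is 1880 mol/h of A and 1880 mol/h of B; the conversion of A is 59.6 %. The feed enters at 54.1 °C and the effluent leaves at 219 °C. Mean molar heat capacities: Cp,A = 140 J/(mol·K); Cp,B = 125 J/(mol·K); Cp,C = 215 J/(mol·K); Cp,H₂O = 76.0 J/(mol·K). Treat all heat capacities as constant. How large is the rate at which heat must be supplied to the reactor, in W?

Q_in = 20700 W

Extent of reaction ξ = 0.596 × 1880 = 1120.5 mol/h
Reaction term: ξ·ΔH°_rxn = 1120.5 × -11.8 = -13222 kJ/h
Sensible, feed 54.1→25 °C: -14498 kJ/h
Outlet flows (mol/h): A 759.52, B 759.52, C 1120.5, H₂O 1120.5
Sensible, products 25→219 °C: 102300 kJ/h
Q = ΔH = 74583 kJ/h = 20.718 kW
Heat supplied = 20718 W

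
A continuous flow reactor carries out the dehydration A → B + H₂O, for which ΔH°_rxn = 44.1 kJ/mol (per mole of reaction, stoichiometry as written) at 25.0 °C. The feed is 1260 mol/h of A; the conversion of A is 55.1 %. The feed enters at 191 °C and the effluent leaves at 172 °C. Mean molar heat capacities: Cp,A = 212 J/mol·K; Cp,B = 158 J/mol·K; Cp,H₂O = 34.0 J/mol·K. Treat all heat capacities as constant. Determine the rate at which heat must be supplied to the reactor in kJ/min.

Extent of reaction ξ = 0.551 × 1260 = 694.26 mol/h
Reaction term: ξ·ΔH°_rxn = 694.26 × 44.1 = 30617 kJ/h
Sensible, feed 191→25 °C: -44342 kJ/h
Outlet flows (mol/h): A 565.74, B 694.26, H₂O 694.26
Sensible, products 25→172 °C: 37226 kJ/h
Q = ΔH = 23500 kJ/h = 6.5279 kW
Heat supplied = 391.67 kJ/min

Q_in = 392 kJ/min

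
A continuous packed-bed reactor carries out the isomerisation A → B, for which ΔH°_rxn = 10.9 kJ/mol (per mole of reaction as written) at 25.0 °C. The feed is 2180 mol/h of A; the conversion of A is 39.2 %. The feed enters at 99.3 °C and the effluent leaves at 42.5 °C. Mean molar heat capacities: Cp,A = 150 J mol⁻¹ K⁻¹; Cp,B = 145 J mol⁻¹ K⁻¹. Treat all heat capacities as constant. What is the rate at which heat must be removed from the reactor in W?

Q_out = 2590 W

Extent of reaction ξ = 0.392 × 2180 = 854.56 mol/h
Reaction term: ξ·ΔH°_rxn = 854.56 × 10.9 = 9314.7 kJ/h
Sensible, feed 99.3→25 °C: -24296 kJ/h
Outlet flows (mol/h): A 1325.4, B 854.56
Sensible, products 25→42.5 °C: 5647.7 kJ/h
Q = ΔH = -9333.7 kJ/h = -2.5927 kW
Heat removed = 2592.7 W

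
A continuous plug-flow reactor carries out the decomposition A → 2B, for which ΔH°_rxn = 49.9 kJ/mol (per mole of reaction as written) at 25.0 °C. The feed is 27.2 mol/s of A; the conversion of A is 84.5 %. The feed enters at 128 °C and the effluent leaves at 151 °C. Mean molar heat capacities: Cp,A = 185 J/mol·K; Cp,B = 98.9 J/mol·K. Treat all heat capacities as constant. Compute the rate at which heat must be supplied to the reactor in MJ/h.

Q_in = 4680 MJ/h

Extent of reaction ξ = 0.845 × 27.2 = 22.984 mol/s
Reaction term: ξ·ΔH°_rxn = 22.984 × 49.9 = 1146.9 kJ/s
Sensible, feed 128→25 °C: -518.3 kJ/s
Outlet flows (mol/s): A 4.216, B 45.968
Sensible, products 25→151 °C: 671.1 kJ/s
Q = ΔH = 1299.7 kJ/s = 1299.7 kW
Heat supplied = 4678.9 MJ/h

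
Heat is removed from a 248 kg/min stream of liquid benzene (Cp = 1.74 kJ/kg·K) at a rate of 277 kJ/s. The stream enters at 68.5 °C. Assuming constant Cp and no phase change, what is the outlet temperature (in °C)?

Q = 277 kJ/s = 16620 kJ/min
ΔT = Q/(ṁ·Cp) = 16620/(248×1.74) = 38.515 K
T_out = 68.5 − 38.515 = 29.985 °C

T_out = 30.0 °C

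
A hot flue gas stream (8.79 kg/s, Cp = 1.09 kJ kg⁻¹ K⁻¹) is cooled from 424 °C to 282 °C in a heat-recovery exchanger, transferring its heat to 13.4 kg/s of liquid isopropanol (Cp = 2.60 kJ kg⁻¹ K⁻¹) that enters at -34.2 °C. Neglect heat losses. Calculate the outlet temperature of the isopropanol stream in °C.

T_c,out = 4.85 °C

Heat released by hot stream: Q = 8.79 × 1.09 × (424 − 282) = 1360.5 kJ/s
Energy balance on cold side (adiabatic exchanger): Q = ṁ_c·Cp_c·(T_c,out − T_c,in)
T_c,out = -34.2 + 1360.5/(13.4 × 2.60) = 4.8504 °C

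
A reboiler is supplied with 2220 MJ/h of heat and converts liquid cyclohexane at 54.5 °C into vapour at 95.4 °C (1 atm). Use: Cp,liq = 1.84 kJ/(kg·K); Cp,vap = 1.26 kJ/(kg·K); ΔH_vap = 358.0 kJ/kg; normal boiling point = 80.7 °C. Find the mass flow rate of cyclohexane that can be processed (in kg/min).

Δh = 1.84×(80.7−54.5) + 358.0 + 1.26×(95.4−80.7) = 424.73 kJ/kg
Q = 2220 MJ/h = 616.67 kJ/s = 37000 kJ/min
ṁ = Q/Δh = 37000 / 424.73 = 87.114 kg/min

ṁ = 87.1 kg/min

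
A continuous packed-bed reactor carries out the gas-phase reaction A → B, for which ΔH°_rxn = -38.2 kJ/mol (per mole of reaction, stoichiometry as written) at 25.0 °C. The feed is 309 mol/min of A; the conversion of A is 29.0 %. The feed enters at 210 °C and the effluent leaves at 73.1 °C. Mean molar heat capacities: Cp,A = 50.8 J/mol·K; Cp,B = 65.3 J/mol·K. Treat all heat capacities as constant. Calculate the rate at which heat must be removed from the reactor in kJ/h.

Q_out = 331000 kJ/h

Extent of reaction ξ = 0.290 × 309 = 89.61 mol/min
Reaction term: ξ·ΔH°_rxn = 89.61 × -38.2 = -3423.1 kJ/min
Sensible, feed 210→25 °C: -2904 kJ/min
Outlet flows (mol/min): A 219.39, B 89.61
Sensible, products 25→73.1 °C: 817.53 kJ/min
Q = ΔH = -5509.6 kJ/min = -91.826 kW
Heat removed = 330570 kJ/h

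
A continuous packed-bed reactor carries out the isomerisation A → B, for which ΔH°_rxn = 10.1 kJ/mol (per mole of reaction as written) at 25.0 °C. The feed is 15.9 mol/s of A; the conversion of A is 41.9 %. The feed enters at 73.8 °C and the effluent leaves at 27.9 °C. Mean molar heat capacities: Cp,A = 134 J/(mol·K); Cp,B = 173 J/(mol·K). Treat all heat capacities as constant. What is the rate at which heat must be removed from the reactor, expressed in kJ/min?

Q_out = 1790 kJ/min

Extent of reaction ξ = 0.419 × 15.9 = 6.6621 mol/s
Reaction term: ξ·ΔH°_rxn = 6.6621 × 10.1 = 67.287 kJ/s
Sensible, feed 73.8→25 °C: -103.97 kJ/s
Outlet flows (mol/s): A 9.2379, B 6.6621
Sensible, products 25→27.9 °C: 6.9322 kJ/s
Q = ΔH = -29.754 kJ/s = -29.754 kW
Heat removed = 1785.2 kJ/min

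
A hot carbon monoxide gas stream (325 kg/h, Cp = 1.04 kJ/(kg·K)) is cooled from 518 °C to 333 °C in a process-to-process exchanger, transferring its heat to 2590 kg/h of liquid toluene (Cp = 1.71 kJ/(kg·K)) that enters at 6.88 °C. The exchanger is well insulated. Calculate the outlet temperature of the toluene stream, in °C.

Heat released by hot stream: Q = 325 × 1.04 × (518 − 333) = 62530 kJ/h
Energy balance on cold side (adiabatic exchanger): Q = ṁ_c·Cp_c·(T_c,out − T_c,in)
T_c,out = 6.88 + 62530/(2590 × 1.71) = 20.999 °C

T_c,out = 21.0 °C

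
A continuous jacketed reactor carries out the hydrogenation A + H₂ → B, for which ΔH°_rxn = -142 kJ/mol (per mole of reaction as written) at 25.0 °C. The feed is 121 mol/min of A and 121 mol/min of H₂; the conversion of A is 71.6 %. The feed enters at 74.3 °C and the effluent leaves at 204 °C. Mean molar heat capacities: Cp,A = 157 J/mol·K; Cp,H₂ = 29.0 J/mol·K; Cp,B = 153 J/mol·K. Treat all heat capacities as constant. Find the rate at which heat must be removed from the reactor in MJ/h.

Q_out = 594 MJ/h

Extent of reaction ξ = 0.716 × 121 = 86.636 mol/min
Reaction term: ξ·ΔH°_rxn = 86.636 × -142 = -12302 kJ/min
Sensible, feed 74.3→25 °C: -1109.5 kJ/min
Outlet flows (mol/min): A 34.364, H₂ 34.364, B 86.636
Sensible, products 25→204 °C: 3516.8 kJ/min
Q = ΔH = -9895 kJ/min = -164.92 kW
Heat removed = 593.7 MJ/h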